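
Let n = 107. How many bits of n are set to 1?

5

107 = 1101011
Count the 1s: 1 + 1 + 1 + 1 + 1 = 5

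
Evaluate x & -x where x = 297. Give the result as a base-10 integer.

x = 100101001 = 297
-x (two's complement) = …011010111
AND   = 000000001 = 1
(x & -x isolates the lowest set bit of x.)

1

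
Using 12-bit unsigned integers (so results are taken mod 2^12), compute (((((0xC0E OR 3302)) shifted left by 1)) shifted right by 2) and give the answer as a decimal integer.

631

0xC0E = 110000001110
3302 = 110011100110
→ OR → 110011101110 = 3310
→ shifted left by 1 (mod 2^12) → 100111011100 = 2524
→ shifted right by 2 → 001001110111 = 631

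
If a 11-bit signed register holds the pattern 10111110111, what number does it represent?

-521

pattern = 10111110111 (MSB is 1 ⇒ negative)
Invert: 01000001000, add 1 → 01000001001 = 521, so the value is -521.
(Equivalently: 1527 - 2^11 = 1527 - 2048 = -521.)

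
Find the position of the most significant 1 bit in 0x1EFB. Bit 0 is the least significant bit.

12

0x1EFB = 1111011111011
The topmost 1 is at position 12 (since 2^12 = 4096 ≤ 7931 < 8192).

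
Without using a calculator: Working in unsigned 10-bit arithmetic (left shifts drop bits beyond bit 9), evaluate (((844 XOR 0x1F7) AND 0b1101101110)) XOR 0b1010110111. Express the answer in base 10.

844 = 1101001100
0x1F7 = 0111110111
→ XOR → 1010111011 = 699
0b1101101110 = 1101101110
→ AND → 1000101010 = 554
0b1010110111 = 1010110111
→ XOR → 0010011101 = 157

157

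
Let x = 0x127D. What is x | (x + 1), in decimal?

4735

x = 1001001111101 = 4733
x + 1 = 1001001111110
OR    = 1001001111111 = 4735
(x | (x + 1) sets the lowest cleared bit.)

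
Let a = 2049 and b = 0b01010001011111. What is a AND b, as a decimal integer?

2049 = 0100000000001
b = 1010001011111
AND → 0000000000001 = 1

1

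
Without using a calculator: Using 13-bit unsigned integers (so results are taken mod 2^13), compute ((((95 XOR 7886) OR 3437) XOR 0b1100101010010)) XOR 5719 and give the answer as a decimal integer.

95 = 0000001011111
7886 = 1111011001110
→ XOR → 1111010010001 = 7825
3437 = 0110101101101
→ OR → 1111111111101 = 8189
0b1100101010010 = 1100101010010
→ XOR → 0011010101111 = 1711
5719 = 1011001010111
→ XOR → 1000011111000 = 4344

4344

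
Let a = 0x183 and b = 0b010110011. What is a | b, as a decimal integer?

435

0x183 = 110000011
b = 010110011
 OR → 110110011 = 435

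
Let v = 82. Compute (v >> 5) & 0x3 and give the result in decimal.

2

v = 001010010
Shift right by 5: 0010
Mask low 2 bits: 10 = 2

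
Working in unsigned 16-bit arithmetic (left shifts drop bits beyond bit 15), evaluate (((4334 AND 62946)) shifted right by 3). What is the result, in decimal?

4334 = 0001000011101110
62946 = 1111010111100010
→ AND → 0001000011100010 = 4322
→ shifted right by 3 → 0000001000011100 = 540

540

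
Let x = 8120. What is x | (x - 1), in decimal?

x = 1111110111000 = 8120
x - 1 = 1111110110111
OR    = 1111110111111 = 8127
(x | (x - 1) sets all bits below the lowest set bit.)

8127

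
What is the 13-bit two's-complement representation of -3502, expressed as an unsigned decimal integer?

4690

3502 in 13 bits: 0110110101110
Invert: 1001001010001
Add 1:  1001001010010 = 4690
(Check: 2^13 - 3502 = 8192 - 3502 = 4690.)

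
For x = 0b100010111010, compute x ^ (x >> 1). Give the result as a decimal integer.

x = 100010111010 = 2234
x>>1 = 010001011101
XOR  = 110011100111 = 3303
(x ^ (x >> 1) gives the standard binary-reflected Gray code of x.)

3303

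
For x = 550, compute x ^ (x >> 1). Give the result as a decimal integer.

x = 1000100110 = 550
x>>1 = 0100010011
XOR  = 1100110101 = 821
(x ^ (x >> 1) gives the standard binary-reflected Gray code of x.)

821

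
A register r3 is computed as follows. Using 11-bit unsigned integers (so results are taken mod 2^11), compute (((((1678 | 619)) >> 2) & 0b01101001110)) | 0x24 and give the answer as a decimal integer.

302

1678 = 11010001110
619 = 01001101011
→ | → 11011101111 = 1775
→ >> 2 → 00110111011 = 443
0b01101001110 = 01101001110
→ & → 00100001010 = 266
0x24 = 00000100100
→ | → 00100101110 = 302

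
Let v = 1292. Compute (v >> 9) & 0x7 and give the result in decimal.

2

v = 010100001100
Shift right by 9: 010
Mask low 3 bits: 010 = 2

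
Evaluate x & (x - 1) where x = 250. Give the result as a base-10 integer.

248

x = 11111010 = 250
x - 1 = 11111001
AND   = 11111000 = 248
(x & (x - 1) clears the lowest set bit of x.)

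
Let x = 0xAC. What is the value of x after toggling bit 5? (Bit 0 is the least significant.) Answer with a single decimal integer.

140

x = 010101100
bit 5 is currently 1; toggle it via x ^ (1 << 5) = x ^ 32
→ 010001100 = 140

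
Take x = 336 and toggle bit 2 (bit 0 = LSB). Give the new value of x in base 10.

340

x = 101010000
bit 2 is currently 0; toggle it via x ^ (1 << 2) = x ^ 4
→ 101010100 = 340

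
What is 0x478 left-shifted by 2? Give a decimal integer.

4576

0x478 = 0010001111000
shift left by 2 → 1000111100000 = 4576
(equivalently, 1144 × 2^2 = 1144 × 4)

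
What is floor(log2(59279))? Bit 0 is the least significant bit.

15

59279 = 1110011110001111
The topmost 1 is at position 15 (since 2^15 = 32768 ≤ 59279 < 65536).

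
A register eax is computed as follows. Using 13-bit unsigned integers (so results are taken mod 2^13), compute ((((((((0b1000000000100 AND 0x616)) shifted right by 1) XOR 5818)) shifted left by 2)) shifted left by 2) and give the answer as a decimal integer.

2944

0b1000000000100 = 1000000000100
0x616 = 0011000010110
→ AND → 0000000000100 = 4
→ shifted right by 1 → 0000000000010 = 2
5818 = 1011010111010
→ XOR → 1011010111000 = 5816
→ shifted left by 2 (mod 2^13) → 1101011100000 = 6880
→ shifted left by 2 (mod 2^13) → 0101110000000 = 2944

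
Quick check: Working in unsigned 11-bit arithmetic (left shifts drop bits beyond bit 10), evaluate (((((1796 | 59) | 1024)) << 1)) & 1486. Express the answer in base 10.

1796 = 11100000100
59 = 00000111011
→ | → 11100111111 = 1855
1024 = 10000000000
→ | → 11100111111 = 1855
→ << 1 (mod 2^11) → 11001111110 = 1662
1486 = 10111001110
→ & → 10001001110 = 1102

1102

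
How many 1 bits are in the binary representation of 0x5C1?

5

0x5C1 = 10111000001
Count the 1s: 1 + 1 + 1 + 1 + 1 = 5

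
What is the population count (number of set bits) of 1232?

4

1232 = 10011010000
Count the 1s: 1 + 1 + 1 + 1 = 4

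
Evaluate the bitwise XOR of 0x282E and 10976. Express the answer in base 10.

718

0x282E = 10100000101110
10976 = 10101011100000
XOR → 00001011001110 = 718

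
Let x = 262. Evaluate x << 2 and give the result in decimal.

262 = 00100000110
shift left by 2 → 10000011000 = 1048
(equivalently, 262 × 2^2 = 262 × 4)

1048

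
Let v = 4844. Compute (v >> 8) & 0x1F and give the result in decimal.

18

v = 1001011101100
Shift right by 8: 10010
Mask low 5 bits: 10010 = 18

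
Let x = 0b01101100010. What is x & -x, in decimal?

2

x = 1101100010 = 866
-x (two's complement) = …0010011110
AND   = 0000000010 = 2
(x & -x isolates the lowest set bit of x.)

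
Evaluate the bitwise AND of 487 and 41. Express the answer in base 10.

487 = 111100111
41 = 000101001
AND → 000100001 = 33

33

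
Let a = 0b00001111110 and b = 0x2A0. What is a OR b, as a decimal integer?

766

a = 0001111110
0x2A0 = 1010100000
 OR → 1011111110 = 766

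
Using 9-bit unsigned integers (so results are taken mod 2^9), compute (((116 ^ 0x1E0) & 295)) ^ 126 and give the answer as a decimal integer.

116 = 001110100
0x1E0 = 111100000
→ ^ → 110010100 = 404
295 = 100100111
→ & → 100000100 = 260
126 = 001111110
→ ^ → 101111010 = 378

378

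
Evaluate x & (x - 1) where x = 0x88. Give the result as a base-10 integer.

x = 10001000 = 136
x - 1 = 10000111
AND   = 10000000 = 128
(x & (x - 1) clears the lowest set bit of x.)

128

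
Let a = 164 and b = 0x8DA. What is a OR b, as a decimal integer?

2302

164 = 000010100100
0x8DA = 100011011010
 OR → 100011111110 = 2302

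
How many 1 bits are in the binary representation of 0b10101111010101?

n = 10101111010101
Count the 1s: 1 + 1 + 1 + 1 + 1 + 1 + 1 + 1 + 1 = 9

9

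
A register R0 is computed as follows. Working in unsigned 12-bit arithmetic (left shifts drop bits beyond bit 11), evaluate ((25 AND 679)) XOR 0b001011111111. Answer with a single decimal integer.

25 = 000000011001
679 = 001010100111
→ AND → 000000000001 = 1
0b001011111111 = 001011111111
→ XOR → 001011111110 = 766

766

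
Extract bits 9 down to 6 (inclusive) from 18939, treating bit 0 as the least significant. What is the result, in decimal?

v = 0100100111111011
Shift right by 6: 0100100111
Mask low 4 bits: 0111 = 7

7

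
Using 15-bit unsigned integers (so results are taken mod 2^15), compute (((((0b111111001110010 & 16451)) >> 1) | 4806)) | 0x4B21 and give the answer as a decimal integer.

31719

0b111111001110010 = 111111001110010
16451 = 100000001000011
→ & → 100000001000010 = 16450
→ >> 1 → 010000000100001 = 8225
4806 = 001001011000110
→ | → 011001011100111 = 13031
0x4B21 = 100101100100001
→ | → 111101111100111 = 31719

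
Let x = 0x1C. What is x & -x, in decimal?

x = 11100 = 28
-x (two's complement) = …00100
AND   = 00100 = 4
(x & -x isolates the lowest set bit of x.)

4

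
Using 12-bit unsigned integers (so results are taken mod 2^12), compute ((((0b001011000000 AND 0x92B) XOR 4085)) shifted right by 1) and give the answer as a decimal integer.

2042

0b001011000000 = 001011000000
0x92B = 100100101011
→ AND → 000000000000 = 0
4085 = 111111110101
→ XOR → 111111110101 = 4085
→ shifted right by 1 → 011111111010 = 2042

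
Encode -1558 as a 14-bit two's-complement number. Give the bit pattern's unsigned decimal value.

14826

1558 in 14 bits: 00011000010110
Invert: 11100111101001
Add 1:  11100111101010 = 14826
(Check: 2^14 - 1558 = 16384 - 1558 = 14826.)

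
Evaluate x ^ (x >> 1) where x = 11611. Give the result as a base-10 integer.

x = 10110101011011 = 11611
x>>1 = 01011010101101
XOR  = 11101111110110 = 15350
(x ^ (x >> 1) gives the standard binary-reflected Gray code of x.)

15350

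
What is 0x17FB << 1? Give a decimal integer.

12278

0x17FB = 01011111111011
shift left by 1 → 10111111110110 = 12278
(equivalently, 6139 × 2^1 = 6139 × 2)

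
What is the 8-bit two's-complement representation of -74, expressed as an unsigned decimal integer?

182

74 in 8 bits: 01001010
Invert: 10110101
Add 1:  10110110 = 182
(Check: 2^8 - 74 = 256 - 74 = 182.)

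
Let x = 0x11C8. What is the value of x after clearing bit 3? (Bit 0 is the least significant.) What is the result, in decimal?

4544

x = 01000111001000
bit 3 is currently 1; clear it via x & ~(1 << 3) = x & ~8
→ 01000111000000 = 4544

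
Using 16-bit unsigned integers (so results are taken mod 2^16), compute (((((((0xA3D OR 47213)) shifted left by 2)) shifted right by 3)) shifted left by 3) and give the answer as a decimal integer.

59888

0xA3D = 0000101000111101
47213 = 1011100001101101
→ OR → 1011101001111101 = 47741
→ shifted left by 2 (mod 2^16) → 1110100111110100 = 59892
→ shifted right by 3 → 0001110100111110 = 7486
→ shifted left by 3 (mod 2^16) → 1110100111110000 = 59888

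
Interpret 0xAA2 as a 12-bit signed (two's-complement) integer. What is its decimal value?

-1374

pattern = 101010100010 (MSB is 1 ⇒ negative)
Invert: 010101011101, add 1 → 010101011110 = 1374, so the value is -1374.
(Equivalently: 2722 - 2^12 = 2722 - 4096 = -1374.)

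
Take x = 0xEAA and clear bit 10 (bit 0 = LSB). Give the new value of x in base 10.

2730

x = 111010101010
bit 10 is currently 1; clear it via x & ~(1 << 10) = x & ~1024
→ 101010101010 = 2730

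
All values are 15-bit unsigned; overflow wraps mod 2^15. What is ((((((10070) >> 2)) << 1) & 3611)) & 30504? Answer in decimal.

10070 = 010011101010110
→ >> 2 → 000100111010101 = 2517
→ << 1 (mod 2^15) → 001001110101010 = 5034
3611 = 000111000011011
→ & → 000001000001010 = 522
30504 = 111011100101000
→ & → 000001000001000 = 520

520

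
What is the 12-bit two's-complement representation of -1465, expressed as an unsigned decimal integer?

2631

1465 in 12 bits: 010110111001
Invert: 101001000110
Add 1:  101001000111 = 2631
(Check: 2^12 - 1465 = 4096 - 1465 = 2631.)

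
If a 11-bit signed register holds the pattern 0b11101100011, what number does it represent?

-157

pattern = 11101100011 (MSB is 1 ⇒ negative)
Invert: 00010011100, add 1 → 00010011101 = 157, so the value is -157.
(Equivalently: 1891 - 2^11 = 1891 - 2048 = -157.)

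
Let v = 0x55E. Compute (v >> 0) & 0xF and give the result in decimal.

14

v = 010101011110
Shift right by 0: 010101011110
Mask low 4 bits: 1110 = 14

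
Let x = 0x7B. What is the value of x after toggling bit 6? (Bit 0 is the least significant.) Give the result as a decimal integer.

x = 001111011
bit 6 is currently 1; toggle it via x ^ (1 << 6) = x ^ 64
→ 000111011 = 59

59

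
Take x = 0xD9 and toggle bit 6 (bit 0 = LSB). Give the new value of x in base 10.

153

x = 011011001
bit 6 is currently 1; toggle it via x ^ (1 << 6) = x ^ 64
→ 010011001 = 153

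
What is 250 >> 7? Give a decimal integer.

250 = 11111010
shift right by 7 → 00000001 = 1
(equivalently, floor(250 / 128))

1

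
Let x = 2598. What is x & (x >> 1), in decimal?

2

x = 101000100110 = 2598
x>>1 = 010100010011
AND  = 000000000010 = 2
(x & (x >> 1) has a 1 wherever x has two consecutive 1 bits.)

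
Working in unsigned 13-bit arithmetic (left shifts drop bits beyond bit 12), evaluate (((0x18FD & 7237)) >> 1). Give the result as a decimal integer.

0x18FD = 1100011111101
7237 = 1110001000101
→ & → 1100001000101 = 6213
→ >> 1 → 0110000100010 = 3106

3106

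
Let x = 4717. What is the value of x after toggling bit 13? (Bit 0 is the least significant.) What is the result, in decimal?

x = 01001001101101
bit 13 is currently 0; toggle it via x ^ (1 << 13) = x ^ 8192
→ 11001001101101 = 12909

12909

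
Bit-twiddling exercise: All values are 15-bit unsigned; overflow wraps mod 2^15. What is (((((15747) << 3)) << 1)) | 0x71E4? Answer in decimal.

31220

15747 = 011110110000011
→ << 3 (mod 2^15) → 110110000011000 = 27672
→ << 1 (mod 2^15) → 101100000110000 = 22576
0x71E4 = 111000111100100
→ | → 111100111110100 = 31220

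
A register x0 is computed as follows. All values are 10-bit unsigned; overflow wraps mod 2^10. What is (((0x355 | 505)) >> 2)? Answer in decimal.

0x355 = 1101010101
505 = 0111111001
→ | → 1111111101 = 1021
→ >> 2 → 0011111111 = 255

255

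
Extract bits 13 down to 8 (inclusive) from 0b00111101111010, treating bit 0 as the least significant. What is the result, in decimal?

15

v = 00111101111010
Shift right by 8: 001111
Mask low 6 bits: 001111 = 15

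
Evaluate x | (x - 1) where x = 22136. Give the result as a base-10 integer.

22143

x = 101011001111000 = 22136
x - 1 = 101011001110111
OR    = 101011001111111 = 22143
(x | (x - 1) sets all bits below the lowest set bit.)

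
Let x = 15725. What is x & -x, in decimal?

1

x = 11110101101101 = 15725
-x (two's complement) = …00001010010011
AND   = 00000000000001 = 1
(x & -x isolates the lowest set bit of x.)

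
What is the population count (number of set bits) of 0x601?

3

0x601 = 11000000001
Count the 1s: 1 + 1 + 1 = 3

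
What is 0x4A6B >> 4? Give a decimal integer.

0x4A6B = 100101001101011
shift right by 4 → 000010010100110 = 1190
(equivalently, floor(19051 / 16))

1190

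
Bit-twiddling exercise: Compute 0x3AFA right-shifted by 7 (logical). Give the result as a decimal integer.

0x3AFA = 11101011111010
shift right by 7 → 00000001110101 = 117
(equivalently, floor(15098 / 128))

117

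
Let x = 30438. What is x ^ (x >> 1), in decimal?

x = 111011011100110 = 30438
x>>1 = 011101101110011
XOR  = 100110110010101 = 19861
(x ^ (x >> 1) gives the standard binary-reflected Gray code of x.)

19861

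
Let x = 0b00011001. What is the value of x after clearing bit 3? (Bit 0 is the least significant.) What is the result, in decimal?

17

x = 00011001
bit 3 is currently 1; clear it via x & ~(1 << 3) = x & ~8
→ 00010001 = 17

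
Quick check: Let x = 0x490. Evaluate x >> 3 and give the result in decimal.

0x490 = 10010010000
shift right by 3 → 00010010010 = 146
(equivalently, floor(1168 / 8))

146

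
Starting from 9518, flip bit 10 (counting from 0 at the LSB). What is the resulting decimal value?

x = 10010100101110
bit 10 is currently 1; toggle it via x ^ (1 << 10) = x ^ 1024
→ 10000100101110 = 8494

8494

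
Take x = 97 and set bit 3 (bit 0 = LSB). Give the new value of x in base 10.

x = 01100001
bit 3 is currently 0; set it via x | (1 << 3) = x | 8
→ 01101001 = 105

105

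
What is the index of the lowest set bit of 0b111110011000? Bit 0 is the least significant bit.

0b111110011000 = 111110011000
Trailing zeros: 3, so the lowest set bit is bit 3 (value 8).

3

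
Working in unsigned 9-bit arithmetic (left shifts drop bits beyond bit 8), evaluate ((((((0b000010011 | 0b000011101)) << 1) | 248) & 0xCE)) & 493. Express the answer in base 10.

204

0b000010011 = 000010011
0b000011101 = 000011101
→ | → 000011111 = 31
→ << 1 (mod 2^9) → 000111110 = 62
248 = 011111000
→ | → 011111110 = 254
0xCE = 011001110
→ & → 011001110 = 206
493 = 111101101
→ & → 011001100 = 204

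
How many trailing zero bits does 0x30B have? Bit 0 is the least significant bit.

0

0x30B = 1100001011
Trailing zeros: 0, so the lowest set bit is bit 0 (value 1).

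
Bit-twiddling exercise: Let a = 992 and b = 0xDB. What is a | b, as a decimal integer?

1019

992 = 1111100000
0xDB = 0011011011
 OR → 1111111011 = 1019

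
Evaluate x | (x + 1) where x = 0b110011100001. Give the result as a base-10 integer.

x = 110011100001 = 3297
x + 1 = 110011100010
OR    = 110011100011 = 3299
(x | (x + 1) sets the lowest cleared bit.)

3299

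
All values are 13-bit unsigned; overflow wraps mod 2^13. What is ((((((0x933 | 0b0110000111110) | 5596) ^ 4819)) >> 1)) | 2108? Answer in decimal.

0x933 = 0100100110011
0b0110000111110 = 0110000111110
→ | → 0110100111111 = 3391
5596 = 1010111011100
→ | → 1110111111111 = 7679
4819 = 1001011010011
→ ^ → 0111100101100 = 3884
→ >> 1 → 0011110010110 = 1942
2108 = 0100000111100
→ | → 0111110111110 = 4030

4030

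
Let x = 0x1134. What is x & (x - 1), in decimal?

4400

x = 1000100110100 = 4404
x - 1 = 1000100110011
AND   = 1000100110000 = 4400
(x & (x - 1) clears the lowest set bit of x.)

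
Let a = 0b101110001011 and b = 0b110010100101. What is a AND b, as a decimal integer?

2177

a = 101110001011
b = 110010100101
AND → 100010000001 = 2177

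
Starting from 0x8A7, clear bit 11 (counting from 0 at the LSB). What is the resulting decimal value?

167

x = 100010100111
bit 11 is currently 1; clear it via x & ~(1 << 11) = x & ~2048
→ 000010100111 = 167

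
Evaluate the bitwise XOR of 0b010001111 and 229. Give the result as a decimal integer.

106

a = 10001111
229 = 11100101
XOR → 01101010 = 106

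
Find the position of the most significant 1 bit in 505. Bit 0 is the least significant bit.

505 = 111111001
The topmost 1 is at position 8 (since 2^8 = 256 ≤ 505 < 512).

8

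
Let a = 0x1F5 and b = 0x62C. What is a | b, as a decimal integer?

0x1F5 = 00111110101
0x62C = 11000101100
 OR → 11111111101 = 2045

2045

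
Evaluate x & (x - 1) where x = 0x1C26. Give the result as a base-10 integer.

x = 1110000100110 = 7206
x - 1 = 1110000100101
AND   = 1110000100100 = 7204
(x & (x - 1) clears the lowest set bit of x.)

7204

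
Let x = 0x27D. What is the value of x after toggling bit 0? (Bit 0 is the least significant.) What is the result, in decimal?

636

x = 1001111101
bit 0 is currently 1; toggle it via x ^ (1 << 0) = x ^ 1
→ 1001111100 = 636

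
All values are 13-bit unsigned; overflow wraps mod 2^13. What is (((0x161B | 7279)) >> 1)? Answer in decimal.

0x161B = 1011000011011
7279 = 1110001101111
→ | → 1111001111111 = 7807
→ >> 1 → 0111100111111 = 3903

3903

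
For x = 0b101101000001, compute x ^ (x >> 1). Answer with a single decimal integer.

3809

x = 101101000001 = 2881
x>>1 = 010110100000
XOR  = 111011100001 = 3809
(x ^ (x >> 1) gives the standard binary-reflected Gray code of x.)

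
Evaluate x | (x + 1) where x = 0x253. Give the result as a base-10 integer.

x = 1001010011 = 595
x + 1 = 1001010100
OR    = 1001010111 = 599
(x | (x + 1) sets the lowest cleared bit.)

599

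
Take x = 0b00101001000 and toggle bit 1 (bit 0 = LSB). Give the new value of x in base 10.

330

x = 00101001000
bit 1 is currently 0; toggle it via x ^ (1 << 1) = x ^ 2
→ 00101001010 = 330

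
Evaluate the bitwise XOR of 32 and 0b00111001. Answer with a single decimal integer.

32 = 100000
b = 111001
XOR → 011001 = 25

25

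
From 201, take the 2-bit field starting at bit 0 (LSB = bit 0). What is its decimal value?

v = 0011001001
Shift right by 0: 0011001001
Mask low 2 bits: 01 = 1

1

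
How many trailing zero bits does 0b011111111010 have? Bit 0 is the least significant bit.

1

0b011111111010 = 11111111010
Trailing zeros: 1, so the lowest set bit is bit 1 (value 2).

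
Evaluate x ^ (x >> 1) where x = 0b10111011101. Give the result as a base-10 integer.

1843

x = 10111011101 = 1501
x>>1 = 01011101110
XOR  = 11100110011 = 1843
(x ^ (x >> 1) gives the standard binary-reflected Gray code of x.)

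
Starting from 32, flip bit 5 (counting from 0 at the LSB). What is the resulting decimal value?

x = 00000100000
bit 5 is currently 1; toggle it via x ^ (1 << 5) = x ^ 32
→ 00000000000 = 0

0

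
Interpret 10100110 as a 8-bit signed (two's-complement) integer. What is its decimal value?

pattern = 10100110 (MSB is 1 ⇒ negative)
Invert: 01011001, add 1 → 01011010 = 90, so the value is -90.
(Equivalently: 166 - 2^8 = 166 - 256 = -90.)

-90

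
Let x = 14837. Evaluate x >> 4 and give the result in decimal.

14837 = 11100111110101
shift right by 4 → 00001110011111 = 927
(equivalently, floor(14837 / 16))

927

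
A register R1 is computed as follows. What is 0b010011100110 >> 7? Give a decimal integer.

9

x = 10011100110
shift right by 7 → 00000001001 = 9
(equivalently, floor(1254 / 128))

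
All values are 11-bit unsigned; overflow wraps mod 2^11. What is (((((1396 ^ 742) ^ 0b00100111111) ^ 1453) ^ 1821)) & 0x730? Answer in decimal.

1040

1396 = 10101110100
742 = 01011100110
→ ^ → 11110010010 = 1938
0b00100111111 = 00100111111
→ ^ → 11010101101 = 1709
1453 = 10110101101
→ ^ → 01100000000 = 768
1821 = 11100011101
→ ^ → 10000011101 = 1053
0x730 = 11100110000
→ & → 10000010000 = 1040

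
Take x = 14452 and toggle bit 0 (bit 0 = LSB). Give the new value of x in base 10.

x = 11100001110100
bit 0 is currently 0; toggle it via x ^ (1 << 0) = x ^ 1
→ 11100001110101 = 14453

14453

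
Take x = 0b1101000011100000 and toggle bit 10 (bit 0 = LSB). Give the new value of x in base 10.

x = 1101000011100000
bit 10 is currently 0; toggle it via x ^ (1 << 10) = x ^ 1024
→ 1101010011100000 = 54496

54496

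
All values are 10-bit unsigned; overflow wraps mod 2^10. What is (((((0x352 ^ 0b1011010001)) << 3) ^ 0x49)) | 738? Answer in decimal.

0x352 = 1101010010
0b1011010001 = 1011010001
→ ^ → 0110000011 = 387
→ << 3 (mod 2^10) → 0000011000 = 24
0x49 = 0001001001
→ ^ → 0001010001 = 81
738 = 1011100010
→ | → 1011110011 = 755

755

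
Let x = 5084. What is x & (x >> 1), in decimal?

460

x = 1001111011100 = 5084
x>>1 = 0100111101110
AND  = 0000111001100 = 460
(x & (x >> 1) has a 1 wherever x has two consecutive 1 bits.)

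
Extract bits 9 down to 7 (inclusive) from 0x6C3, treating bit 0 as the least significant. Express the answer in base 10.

5

v = 11011000011
Shift right by 7: 1101
Mask low 3 bits: 101 = 5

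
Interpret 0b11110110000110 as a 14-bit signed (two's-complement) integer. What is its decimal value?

-634

pattern = 11110110000110 (MSB is 1 ⇒ negative)
Invert: 00001001111001, add 1 → 00001001111010 = 634, so the value is -634.
(Equivalently: 15750 - 2^14 = 15750 - 16384 = -634.)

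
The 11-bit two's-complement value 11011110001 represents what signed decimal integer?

pattern = 11011110001 (MSB is 1 ⇒ negative)
Invert: 00100001110, add 1 → 00100001111 = 271, so the value is -271.
(Equivalently: 1777 - 2^11 = 1777 - 2048 = -271.)

-271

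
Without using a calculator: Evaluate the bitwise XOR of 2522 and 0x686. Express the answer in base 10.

3932

2522 = 100111011010
0x686 = 011010000110
XOR → 111101011100 = 3932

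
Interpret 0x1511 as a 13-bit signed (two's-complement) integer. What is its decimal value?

pattern = 1010100010001 (MSB is 1 ⇒ negative)
Invert: 0101011101110, add 1 → 0101011101111 = 2799, so the value is -2799.
(Equivalently: 5393 - 2^13 = 5393 - 8192 = -2799.)

-2799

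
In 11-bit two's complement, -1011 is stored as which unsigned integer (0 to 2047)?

1037

1011 in 11 bits: 01111110011
Invert: 10000001100
Add 1:  10000001101 = 1037
(Check: 2^11 - 1011 = 2048 - 1011 = 1037.)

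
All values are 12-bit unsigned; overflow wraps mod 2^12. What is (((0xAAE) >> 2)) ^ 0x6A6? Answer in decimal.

0xAAE = 101010101110
→ >> 2 → 001010101011 = 683
0x6A6 = 011010100110
→ ^ → 010000001101 = 1037

1037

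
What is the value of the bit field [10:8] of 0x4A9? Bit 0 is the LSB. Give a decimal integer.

4

v = 10010101001
Shift right by 8: 100
Mask low 3 bits: 100 = 4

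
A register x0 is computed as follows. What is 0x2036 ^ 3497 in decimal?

0x2036 = 10000000110110
3497 = 00110110101001
XOR → 10110110011111 = 11679

11679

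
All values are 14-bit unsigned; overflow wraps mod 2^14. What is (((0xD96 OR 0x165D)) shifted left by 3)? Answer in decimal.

16120

0xD96 = 00110110010110
0x165D = 01011001011101
→ OR → 01111111011111 = 8159
→ shifted left by 3 (mod 2^14) → 11111011111000 = 16120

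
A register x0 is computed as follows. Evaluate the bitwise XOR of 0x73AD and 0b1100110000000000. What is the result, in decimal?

0x73AD = 0111001110101101
b = 1100110000000000
XOR → 1011111110101101 = 49069

49069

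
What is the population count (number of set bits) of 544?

2

544 = 1000100000
Count the 1s: 1 + 1 = 2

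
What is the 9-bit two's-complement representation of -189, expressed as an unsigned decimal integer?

189 in 9 bits: 010111101
Invert: 101000010
Add 1:  101000011 = 323
(Check: 2^9 - 189 = 512 - 189 = 323.)

323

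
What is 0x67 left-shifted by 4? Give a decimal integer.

0x67 = 00001100111
shift left by 4 → 11001110000 = 1648
(equivalently, 103 × 2^4 = 103 × 16)

1648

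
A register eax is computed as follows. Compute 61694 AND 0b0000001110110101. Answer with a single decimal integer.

61694 = 1111000011111110
b = 0000001110110101
AND → 0000000010110100 = 180

180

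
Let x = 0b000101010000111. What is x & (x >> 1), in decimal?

3

x = 101010000111 = 2695
x>>1 = 010101000011
AND  = 000000000011 = 3
(x & (x >> 1) has a 1 wherever x has two consecutive 1 bits.)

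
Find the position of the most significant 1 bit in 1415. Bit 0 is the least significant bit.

1415 = 10110000111
The topmost 1 is at position 10 (since 2^10 = 1024 ≤ 1415 < 2048).

10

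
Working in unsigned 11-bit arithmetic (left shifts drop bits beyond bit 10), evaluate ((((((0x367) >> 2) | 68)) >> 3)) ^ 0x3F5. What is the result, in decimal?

1006

0x367 = 01101100111
→ >> 2 → 00011011001 = 217
68 = 00001000100
→ | → 00011011101 = 221
→ >> 3 → 00000011011 = 27
0x3F5 = 01111110101
→ ^ → 01111101110 = 1006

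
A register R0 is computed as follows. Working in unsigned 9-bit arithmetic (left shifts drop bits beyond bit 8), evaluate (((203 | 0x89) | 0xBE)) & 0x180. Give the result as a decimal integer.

203 = 011001011
0x89 = 010001001
→ | → 011001011 = 203
0xBE = 010111110
→ | → 011111111 = 255
0x180 = 110000000
→ & → 010000000 = 128

128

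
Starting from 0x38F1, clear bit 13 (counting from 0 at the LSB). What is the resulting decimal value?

x = 011100011110001
bit 13 is currently 1; clear it via x & ~(1 << 13) = x & ~8192
→ 001100011110001 = 6385

6385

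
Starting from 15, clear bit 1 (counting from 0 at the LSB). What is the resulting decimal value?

x = 000001111
bit 1 is currently 1; clear it via x & ~(1 << 1) = x & ~2
→ 000001101 = 13

13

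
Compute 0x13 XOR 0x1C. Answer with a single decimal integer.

15

0x13 = 10011
0x1C = 11100
XOR → 01111 = 15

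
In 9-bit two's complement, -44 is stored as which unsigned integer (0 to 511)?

44 in 9 bits: 000101100
Invert: 111010011
Add 1:  111010100 = 468
(Check: 2^9 - 44 = 512 - 44 = 468.)

468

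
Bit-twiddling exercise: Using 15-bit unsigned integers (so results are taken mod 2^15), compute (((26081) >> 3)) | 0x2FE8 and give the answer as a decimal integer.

12284

26081 = 110010111100001
→ >> 3 → 000110010111100 = 3260
0x2FE8 = 010111111101000
→ | → 010111111111100 = 12284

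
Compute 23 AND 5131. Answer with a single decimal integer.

23 = 0000000010111
5131 = 1010000001011
AND → 0000000000011 = 3

3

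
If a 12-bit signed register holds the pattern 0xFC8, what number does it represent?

-56

pattern = 111111001000 (MSB is 1 ⇒ negative)
Invert: 000000110111, add 1 → 000000111000 = 56, so the value is -56.
(Equivalently: 4040 - 2^12 = 4040 - 4096 = -56.)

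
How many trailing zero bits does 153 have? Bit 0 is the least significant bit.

0

153 = 10011001
Trailing zeros: 0, so the lowest set bit is bit 0 (value 1).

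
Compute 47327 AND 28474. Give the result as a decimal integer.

10266

47327 = 1011100011011111
28474 = 0110111100111010
AND → 0010100000011010 = 10266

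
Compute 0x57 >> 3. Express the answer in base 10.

0x57 = 1010111
shift right by 3 → 0001010 = 10
(equivalently, floor(87 / 8))

10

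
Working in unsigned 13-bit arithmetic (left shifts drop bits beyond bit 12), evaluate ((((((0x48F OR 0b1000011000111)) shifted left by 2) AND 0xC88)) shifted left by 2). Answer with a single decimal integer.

0x48F = 0010010001111
0b1000011000111 = 1000011000111
→ OR → 1010011001111 = 5327
→ shifted left by 2 (mod 2^13) → 1001100111100 = 4924
0xC88 = 0110010001000
→ AND → 0000000001000 = 8
→ shifted left by 2 (mod 2^13) → 0000000100000 = 32

32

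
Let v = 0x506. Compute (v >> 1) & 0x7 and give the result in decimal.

3

v = 10100000110
Shift right by 1: 1010000011
Mask low 3 bits: 011 = 3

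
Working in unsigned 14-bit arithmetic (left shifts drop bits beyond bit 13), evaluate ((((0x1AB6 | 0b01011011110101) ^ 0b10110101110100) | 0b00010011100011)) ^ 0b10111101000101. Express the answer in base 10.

0x1AB6 = 01101010110110
0b01011011110101 = 01011011110101
→ | → 01111011110111 = 7927
0b10110101110100 = 10110101110100
→ ^ → 11001110000011 = 13187
0b00010011100011 = 00010011100011
→ | → 11011111100011 = 14307
0b10111101000101 = 10111101000101
→ ^ → 01100010100110 = 6310

6310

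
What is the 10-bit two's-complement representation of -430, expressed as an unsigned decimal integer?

594

430 in 10 bits: 0110101110
Invert: 1001010001
Add 1:  1001010010 = 594
(Check: 2^10 - 430 = 1024 - 430 = 594.)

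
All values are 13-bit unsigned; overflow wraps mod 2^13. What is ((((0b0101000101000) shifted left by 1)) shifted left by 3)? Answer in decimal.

640

0b0101000101000 = 0101000101000
→ shifted left by 1 (mod 2^13) → 1010001010000 = 5200
→ shifted left by 3 (mod 2^13) → 0001010000000 = 640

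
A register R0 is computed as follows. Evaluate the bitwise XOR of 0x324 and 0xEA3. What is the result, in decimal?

0x324 = 001100100100
0xEA3 = 111010100011
XOR → 110110000111 = 3463

3463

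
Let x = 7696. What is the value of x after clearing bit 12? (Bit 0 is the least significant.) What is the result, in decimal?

3600

x = 1111000010000
bit 12 is currently 1; clear it via x & ~(1 << 12) = x & ~4096
→ 0111000010000 = 3600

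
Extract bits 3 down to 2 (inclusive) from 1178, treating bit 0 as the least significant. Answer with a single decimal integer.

2

v = 0010010011010
Shift right by 2: 00100100110
Mask low 2 bits: 10 = 2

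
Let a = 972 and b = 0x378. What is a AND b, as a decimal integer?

840

972 = 1111001100
0x378 = 1101111000
AND → 1101001000 = 840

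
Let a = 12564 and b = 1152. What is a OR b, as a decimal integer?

12564 = 11000100010100
1152 = 00010010000000
 OR → 11010110010100 = 13716

13716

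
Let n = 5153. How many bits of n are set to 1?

4

5153 = 1010000100001
Count the 1s: 1 + 1 + 1 + 1 = 4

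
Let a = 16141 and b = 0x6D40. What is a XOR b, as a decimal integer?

16141 = 011111100001101
0x6D40 = 110110101000000
XOR → 101001001001101 = 21069

21069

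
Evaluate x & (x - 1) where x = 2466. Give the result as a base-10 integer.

x = 100110100010 = 2466
x - 1 = 100110100001
AND   = 100110100000 = 2464
(x & (x - 1) clears the lowest set bit of x.)

2464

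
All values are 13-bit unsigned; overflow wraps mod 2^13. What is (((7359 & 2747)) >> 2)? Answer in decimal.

558

7359 = 1110010111111
2747 = 0101010111011
→ & → 0100010111011 = 2235
→ >> 2 → 0001000101110 = 558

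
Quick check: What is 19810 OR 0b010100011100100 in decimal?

28134

19810 = 100110101100010
b = 010100011100100
 OR → 110110111100110 = 28134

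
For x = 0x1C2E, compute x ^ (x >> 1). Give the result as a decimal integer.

x = 1110000101110 = 7214
x>>1 = 0111000010111
XOR  = 1001000111001 = 4665
(x ^ (x >> 1) gives the standard binary-reflected Gray code of x.)

4665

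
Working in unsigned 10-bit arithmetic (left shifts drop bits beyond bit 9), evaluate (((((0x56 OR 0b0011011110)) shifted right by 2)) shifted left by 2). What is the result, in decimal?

220

0x56 = 0001010110
0b0011011110 = 0011011110
→ OR → 0011011110 = 222
→ shifted right by 2 → 0000110111 = 55
→ shifted left by 2 (mod 2^10) → 0011011100 = 220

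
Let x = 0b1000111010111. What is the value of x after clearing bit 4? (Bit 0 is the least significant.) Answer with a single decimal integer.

4551

x = 1000111010111
bit 4 is currently 1; clear it via x & ~(1 << 4) = x & ~16
→ 1000111000111 = 4551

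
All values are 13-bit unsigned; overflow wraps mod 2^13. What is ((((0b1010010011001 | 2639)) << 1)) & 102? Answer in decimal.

0b1010010011001 = 1010010011001
2639 = 0101001001111
→ | → 1111011011111 = 7903
→ << 1 (mod 2^13) → 1110110111110 = 7614
102 = 0000001100110
→ & → 0000000100110 = 38

38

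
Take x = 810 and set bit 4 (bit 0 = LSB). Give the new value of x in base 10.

x = 001100101010
bit 4 is currently 0; set it via x | (1 << 4) = x | 16
→ 001100111010 = 826

826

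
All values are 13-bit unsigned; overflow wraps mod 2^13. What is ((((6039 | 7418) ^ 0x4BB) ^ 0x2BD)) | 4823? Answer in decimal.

7167

6039 = 1011110010111
7418 = 1110011111010
→ | → 1111111111111 = 8191
0x4BB = 0010010111011
→ ^ → 1101101000100 = 6980
0x2BD = 0001010111101
→ ^ → 1100111111001 = 6649
4823 = 1001011010111
→ | → 1101111111111 = 7167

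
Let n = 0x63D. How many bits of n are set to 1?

7

0x63D = 11000111101
Count the 1s: 1 + 1 + 1 + 1 + 1 + 1 + 1 = 7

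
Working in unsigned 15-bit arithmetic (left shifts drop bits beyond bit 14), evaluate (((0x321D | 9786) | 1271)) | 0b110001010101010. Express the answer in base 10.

30463

0x321D = 011001000011101
9786 = 010011000111010
→ | → 011011000111111 = 13887
1271 = 000010011110111
→ | → 011011011111111 = 14079
0b110001010101010 = 110001010101010
→ | → 111011011111111 = 30463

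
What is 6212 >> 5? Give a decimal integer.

6212 = 1100001000100
shift right by 5 → 0000011000010 = 194
(equivalently, floor(6212 / 32))

194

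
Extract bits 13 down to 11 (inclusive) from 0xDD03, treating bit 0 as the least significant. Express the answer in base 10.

3

v = 1101110100000011
Shift right by 11: 11011
Mask low 3 bits: 011 = 3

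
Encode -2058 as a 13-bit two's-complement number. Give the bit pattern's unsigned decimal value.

6134

2058 in 13 bits: 0100000001010
Invert: 1011111110101
Add 1:  1011111110110 = 6134
(Check: 2^13 - 2058 = 8192 - 2058 = 6134.)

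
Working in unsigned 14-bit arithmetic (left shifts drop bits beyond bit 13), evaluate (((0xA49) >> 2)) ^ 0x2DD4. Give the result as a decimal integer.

0xA49 = 00101001001001
→ >> 2 → 00001010010010 = 658
0x2DD4 = 10110111010100
→ ^ → 10111101000110 = 12102

12102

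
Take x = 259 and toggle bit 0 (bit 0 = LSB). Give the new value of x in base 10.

x = 0100000011
bit 0 is currently 1; toggle it via x ^ (1 << 0) = x ^ 1
→ 0100000010 = 258

258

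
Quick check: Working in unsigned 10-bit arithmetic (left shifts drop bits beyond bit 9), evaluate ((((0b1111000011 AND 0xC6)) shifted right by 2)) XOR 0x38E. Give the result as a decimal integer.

958

0b1111000011 = 1111000011
0xC6 = 0011000110
→ AND → 0011000010 = 194
→ shifted right by 2 → 0000110000 = 48
0x38E = 1110001110
→ XOR → 1110111110 = 958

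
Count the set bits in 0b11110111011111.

n = 11110111011111
Count the 1s: 1 + 1 + 1 + 1 + 1 + 1 + 1 + 1 + 1 + 1 + 1 + 1 = 12

12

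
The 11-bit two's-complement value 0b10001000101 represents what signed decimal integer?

-955

pattern = 10001000101 (MSB is 1 ⇒ negative)
Invert: 01110111010, add 1 → 01110111011 = 955, so the value is -955.
(Equivalently: 1093 - 2^11 = 1093 - 2048 = -955.)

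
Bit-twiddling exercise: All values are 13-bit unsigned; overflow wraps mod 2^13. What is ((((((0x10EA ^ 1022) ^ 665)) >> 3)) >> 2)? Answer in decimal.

140

0x10EA = 1000011101010
1022 = 0001111111110
→ ^ → 1001100010100 = 4884
665 = 0001010011001
→ ^ → 1000110001101 = 4493
→ >> 3 → 0001000110001 = 561
→ >> 2 → 0000010001100 = 140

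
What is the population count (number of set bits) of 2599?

6

2599 = 101000100111
Count the 1s: 1 + 1 + 1 + 1 + 1 + 1 = 6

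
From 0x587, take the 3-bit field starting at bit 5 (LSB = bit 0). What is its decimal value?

v = 010110000111
Shift right by 5: 0101100
Mask low 3 bits: 100 = 4

4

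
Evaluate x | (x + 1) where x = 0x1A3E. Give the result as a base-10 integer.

6719

x = 1101000111110 = 6718
x + 1 = 1101000111111
OR    = 1101000111111 = 6719
(x | (x + 1) sets the lowest cleared bit.)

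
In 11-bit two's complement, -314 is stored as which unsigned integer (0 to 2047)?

314 in 11 bits: 00100111010
Invert: 11011000101
Add 1:  11011000110 = 1734
(Check: 2^11 - 314 = 2048 - 314 = 1734.)

1734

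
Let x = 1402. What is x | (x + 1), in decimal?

1403

x = 10101111010 = 1402
x + 1 = 10101111011
OR    = 10101111011 = 1403
(x | (x + 1) sets the lowest cleared bit.)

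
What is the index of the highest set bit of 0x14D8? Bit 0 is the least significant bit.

0x14D8 = 1010011011000
The topmost 1 is at position 12 (since 2^12 = 4096 ≤ 5336 < 8192).

12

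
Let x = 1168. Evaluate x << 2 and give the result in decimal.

1168 = 0010010010000
shift left by 2 → 1001001000000 = 4672
(equivalently, 1168 × 2^2 = 1168 × 4)

4672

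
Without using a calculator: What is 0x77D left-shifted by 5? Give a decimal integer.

0x77D = 0000011101111101
shift left by 5 → 1110111110100000 = 61344
(equivalently, 1917 × 2^5 = 1917 × 32)

61344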